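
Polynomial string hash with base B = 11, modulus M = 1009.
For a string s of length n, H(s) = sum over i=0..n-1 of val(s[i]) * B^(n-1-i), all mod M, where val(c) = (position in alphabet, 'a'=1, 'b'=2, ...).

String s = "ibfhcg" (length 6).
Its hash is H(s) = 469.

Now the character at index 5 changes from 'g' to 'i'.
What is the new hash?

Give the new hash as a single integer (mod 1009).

Answer: 471

Derivation:
val('g') = 7, val('i') = 9
Position k = 5, exponent = n-1-k = 0
B^0 mod M = 11^0 mod 1009 = 1
Delta = (9 - 7) * 1 mod 1009 = 2
New hash = (469 + 2) mod 1009 = 471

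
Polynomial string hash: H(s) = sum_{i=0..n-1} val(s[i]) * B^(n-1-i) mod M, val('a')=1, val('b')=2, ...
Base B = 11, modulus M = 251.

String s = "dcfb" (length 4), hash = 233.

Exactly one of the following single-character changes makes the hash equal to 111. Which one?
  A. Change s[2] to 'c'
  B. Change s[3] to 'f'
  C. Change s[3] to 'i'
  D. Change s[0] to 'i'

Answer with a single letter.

Answer: D

Derivation:
Option A: s[2]='f'->'c', delta=(3-6)*11^1 mod 251 = 218, hash=233+218 mod 251 = 200
Option B: s[3]='b'->'f', delta=(6-2)*11^0 mod 251 = 4, hash=233+4 mod 251 = 237
Option C: s[3]='b'->'i', delta=(9-2)*11^0 mod 251 = 7, hash=233+7 mod 251 = 240
Option D: s[0]='d'->'i', delta=(9-4)*11^3 mod 251 = 129, hash=233+129 mod 251 = 111 <-- target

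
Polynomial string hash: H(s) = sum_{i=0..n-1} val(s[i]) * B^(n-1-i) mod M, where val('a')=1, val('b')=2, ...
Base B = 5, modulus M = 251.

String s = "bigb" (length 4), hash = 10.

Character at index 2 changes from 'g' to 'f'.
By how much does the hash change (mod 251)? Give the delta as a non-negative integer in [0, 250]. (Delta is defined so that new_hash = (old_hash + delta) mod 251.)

Delta formula: (val(new) - val(old)) * B^(n-1-k) mod M
  val('f') - val('g') = 6 - 7 = -1
  B^(n-1-k) = 5^1 mod 251 = 5
  Delta = -1 * 5 mod 251 = 246

Answer: 246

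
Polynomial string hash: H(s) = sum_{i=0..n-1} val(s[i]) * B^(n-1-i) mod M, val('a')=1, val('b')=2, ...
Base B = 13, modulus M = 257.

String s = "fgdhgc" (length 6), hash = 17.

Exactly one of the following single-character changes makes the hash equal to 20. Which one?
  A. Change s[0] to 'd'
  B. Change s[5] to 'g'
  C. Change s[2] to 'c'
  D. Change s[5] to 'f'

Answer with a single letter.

Option A: s[0]='f'->'d', delta=(4-6)*13^5 mod 257 = 144, hash=17+144 mod 257 = 161
Option B: s[5]='c'->'g', delta=(7-3)*13^0 mod 257 = 4, hash=17+4 mod 257 = 21
Option C: s[2]='d'->'c', delta=(3-4)*13^3 mod 257 = 116, hash=17+116 mod 257 = 133
Option D: s[5]='c'->'f', delta=(6-3)*13^0 mod 257 = 3, hash=17+3 mod 257 = 20 <-- target

Answer: D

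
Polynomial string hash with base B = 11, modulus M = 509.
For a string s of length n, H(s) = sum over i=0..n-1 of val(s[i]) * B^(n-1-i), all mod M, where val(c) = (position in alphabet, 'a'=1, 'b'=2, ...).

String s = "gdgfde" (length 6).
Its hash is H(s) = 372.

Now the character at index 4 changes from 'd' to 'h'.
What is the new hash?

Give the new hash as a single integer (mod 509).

val('d') = 4, val('h') = 8
Position k = 4, exponent = n-1-k = 1
B^1 mod M = 11^1 mod 509 = 11
Delta = (8 - 4) * 11 mod 509 = 44
New hash = (372 + 44) mod 509 = 416

Answer: 416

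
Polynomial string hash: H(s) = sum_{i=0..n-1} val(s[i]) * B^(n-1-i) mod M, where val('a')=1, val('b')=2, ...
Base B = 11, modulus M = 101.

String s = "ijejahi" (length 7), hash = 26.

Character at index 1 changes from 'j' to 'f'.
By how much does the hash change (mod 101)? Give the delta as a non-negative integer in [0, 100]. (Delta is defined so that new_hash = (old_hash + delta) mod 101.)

Delta formula: (val(new) - val(old)) * B^(n-1-k) mod M
  val('f') - val('j') = 6 - 10 = -4
  B^(n-1-k) = 11^5 mod 101 = 57
  Delta = -4 * 57 mod 101 = 75

Answer: 75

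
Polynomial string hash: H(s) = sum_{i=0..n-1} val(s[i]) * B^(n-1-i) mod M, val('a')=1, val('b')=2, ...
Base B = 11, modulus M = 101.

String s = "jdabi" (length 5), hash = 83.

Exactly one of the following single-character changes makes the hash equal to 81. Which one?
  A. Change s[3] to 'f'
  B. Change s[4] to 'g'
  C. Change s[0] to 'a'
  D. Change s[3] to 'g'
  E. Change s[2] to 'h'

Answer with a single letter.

Answer: B

Derivation:
Option A: s[3]='b'->'f', delta=(6-2)*11^1 mod 101 = 44, hash=83+44 mod 101 = 26
Option B: s[4]='i'->'g', delta=(7-9)*11^0 mod 101 = 99, hash=83+99 mod 101 = 81 <-- target
Option C: s[0]='j'->'a', delta=(1-10)*11^4 mod 101 = 36, hash=83+36 mod 101 = 18
Option D: s[3]='b'->'g', delta=(7-2)*11^1 mod 101 = 55, hash=83+55 mod 101 = 37
Option E: s[2]='a'->'h', delta=(8-1)*11^2 mod 101 = 39, hash=83+39 mod 101 = 21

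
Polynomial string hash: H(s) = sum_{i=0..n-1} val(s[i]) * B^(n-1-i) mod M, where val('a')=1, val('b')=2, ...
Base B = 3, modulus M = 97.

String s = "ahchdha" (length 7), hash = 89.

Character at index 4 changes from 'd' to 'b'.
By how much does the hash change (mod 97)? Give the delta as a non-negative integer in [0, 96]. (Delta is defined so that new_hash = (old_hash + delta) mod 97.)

Answer: 79

Derivation:
Delta formula: (val(new) - val(old)) * B^(n-1-k) mod M
  val('b') - val('d') = 2 - 4 = -2
  B^(n-1-k) = 3^2 mod 97 = 9
  Delta = -2 * 9 mod 97 = 79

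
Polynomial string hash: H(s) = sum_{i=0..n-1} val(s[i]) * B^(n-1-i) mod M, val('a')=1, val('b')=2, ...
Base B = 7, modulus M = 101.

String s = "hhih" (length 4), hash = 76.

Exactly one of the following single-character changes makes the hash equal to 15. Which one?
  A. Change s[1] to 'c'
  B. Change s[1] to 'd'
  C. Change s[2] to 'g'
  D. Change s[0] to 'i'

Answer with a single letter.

Answer: D

Derivation:
Option A: s[1]='h'->'c', delta=(3-8)*7^2 mod 101 = 58, hash=76+58 mod 101 = 33
Option B: s[1]='h'->'d', delta=(4-8)*7^2 mod 101 = 6, hash=76+6 mod 101 = 82
Option C: s[2]='i'->'g', delta=(7-9)*7^1 mod 101 = 87, hash=76+87 mod 101 = 62
Option D: s[0]='h'->'i', delta=(9-8)*7^3 mod 101 = 40, hash=76+40 mod 101 = 15 <-- target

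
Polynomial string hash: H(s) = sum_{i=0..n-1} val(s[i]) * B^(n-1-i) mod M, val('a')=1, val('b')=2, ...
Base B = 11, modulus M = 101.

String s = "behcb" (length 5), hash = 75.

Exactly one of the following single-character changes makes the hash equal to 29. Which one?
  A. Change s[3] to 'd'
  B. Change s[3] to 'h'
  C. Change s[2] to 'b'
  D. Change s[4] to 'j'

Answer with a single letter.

Answer: B

Derivation:
Option A: s[3]='c'->'d', delta=(4-3)*11^1 mod 101 = 11, hash=75+11 mod 101 = 86
Option B: s[3]='c'->'h', delta=(8-3)*11^1 mod 101 = 55, hash=75+55 mod 101 = 29 <-- target
Option C: s[2]='h'->'b', delta=(2-8)*11^2 mod 101 = 82, hash=75+82 mod 101 = 56
Option D: s[4]='b'->'j', delta=(10-2)*11^0 mod 101 = 8, hash=75+8 mod 101 = 83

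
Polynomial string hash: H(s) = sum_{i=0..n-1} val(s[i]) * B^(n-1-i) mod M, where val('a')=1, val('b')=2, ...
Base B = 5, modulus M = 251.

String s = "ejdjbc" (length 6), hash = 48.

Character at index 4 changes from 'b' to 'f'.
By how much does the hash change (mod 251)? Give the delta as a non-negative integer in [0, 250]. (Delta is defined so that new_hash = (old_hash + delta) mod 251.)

Answer: 20

Derivation:
Delta formula: (val(new) - val(old)) * B^(n-1-k) mod M
  val('f') - val('b') = 6 - 2 = 4
  B^(n-1-k) = 5^1 mod 251 = 5
  Delta = 4 * 5 mod 251 = 20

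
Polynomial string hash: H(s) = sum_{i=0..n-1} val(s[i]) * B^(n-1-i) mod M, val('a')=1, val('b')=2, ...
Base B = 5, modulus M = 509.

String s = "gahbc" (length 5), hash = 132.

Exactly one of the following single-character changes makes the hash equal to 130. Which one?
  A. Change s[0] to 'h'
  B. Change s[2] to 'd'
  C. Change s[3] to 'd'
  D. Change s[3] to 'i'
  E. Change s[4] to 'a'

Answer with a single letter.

Option A: s[0]='g'->'h', delta=(8-7)*5^4 mod 509 = 116, hash=132+116 mod 509 = 248
Option B: s[2]='h'->'d', delta=(4-8)*5^2 mod 509 = 409, hash=132+409 mod 509 = 32
Option C: s[3]='b'->'d', delta=(4-2)*5^1 mod 509 = 10, hash=132+10 mod 509 = 142
Option D: s[3]='b'->'i', delta=(9-2)*5^1 mod 509 = 35, hash=132+35 mod 509 = 167
Option E: s[4]='c'->'a', delta=(1-3)*5^0 mod 509 = 507, hash=132+507 mod 509 = 130 <-- target

Answer: E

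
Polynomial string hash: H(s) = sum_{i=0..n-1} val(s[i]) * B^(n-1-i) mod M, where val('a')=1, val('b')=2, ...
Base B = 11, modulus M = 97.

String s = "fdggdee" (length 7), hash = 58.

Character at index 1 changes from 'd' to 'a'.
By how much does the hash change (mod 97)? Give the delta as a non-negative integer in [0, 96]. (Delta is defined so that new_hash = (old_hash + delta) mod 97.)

Delta formula: (val(new) - val(old)) * B^(n-1-k) mod M
  val('a') - val('d') = 1 - 4 = -3
  B^(n-1-k) = 11^5 mod 97 = 31
  Delta = -3 * 31 mod 97 = 4

Answer: 4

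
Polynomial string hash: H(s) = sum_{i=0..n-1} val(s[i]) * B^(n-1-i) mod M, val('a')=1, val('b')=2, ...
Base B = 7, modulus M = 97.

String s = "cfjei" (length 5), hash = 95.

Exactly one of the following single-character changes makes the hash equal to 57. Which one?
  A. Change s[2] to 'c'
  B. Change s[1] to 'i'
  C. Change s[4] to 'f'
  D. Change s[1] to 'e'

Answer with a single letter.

Option A: s[2]='j'->'c', delta=(3-10)*7^2 mod 97 = 45, hash=95+45 mod 97 = 43
Option B: s[1]='f'->'i', delta=(9-6)*7^3 mod 97 = 59, hash=95+59 mod 97 = 57 <-- target
Option C: s[4]='i'->'f', delta=(6-9)*7^0 mod 97 = 94, hash=95+94 mod 97 = 92
Option D: s[1]='f'->'e', delta=(5-6)*7^3 mod 97 = 45, hash=95+45 mod 97 = 43

Answer: B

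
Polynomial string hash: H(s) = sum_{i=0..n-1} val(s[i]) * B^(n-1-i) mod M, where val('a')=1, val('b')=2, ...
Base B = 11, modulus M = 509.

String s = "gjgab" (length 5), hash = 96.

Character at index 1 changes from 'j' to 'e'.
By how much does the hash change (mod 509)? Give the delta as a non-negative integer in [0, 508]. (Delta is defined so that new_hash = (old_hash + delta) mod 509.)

Delta formula: (val(new) - val(old)) * B^(n-1-k) mod M
  val('e') - val('j') = 5 - 10 = -5
  B^(n-1-k) = 11^3 mod 509 = 313
  Delta = -5 * 313 mod 509 = 471

Answer: 471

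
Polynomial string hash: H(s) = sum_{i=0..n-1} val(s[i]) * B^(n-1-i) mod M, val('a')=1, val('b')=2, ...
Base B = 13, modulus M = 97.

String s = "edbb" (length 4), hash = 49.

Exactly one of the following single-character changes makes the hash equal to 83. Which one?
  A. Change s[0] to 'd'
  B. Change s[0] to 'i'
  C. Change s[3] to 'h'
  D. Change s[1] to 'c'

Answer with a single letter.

Option A: s[0]='e'->'d', delta=(4-5)*13^3 mod 97 = 34, hash=49+34 mod 97 = 83 <-- target
Option B: s[0]='e'->'i', delta=(9-5)*13^3 mod 97 = 58, hash=49+58 mod 97 = 10
Option C: s[3]='b'->'h', delta=(8-2)*13^0 mod 97 = 6, hash=49+6 mod 97 = 55
Option D: s[1]='d'->'c', delta=(3-4)*13^2 mod 97 = 25, hash=49+25 mod 97 = 74

Answer: A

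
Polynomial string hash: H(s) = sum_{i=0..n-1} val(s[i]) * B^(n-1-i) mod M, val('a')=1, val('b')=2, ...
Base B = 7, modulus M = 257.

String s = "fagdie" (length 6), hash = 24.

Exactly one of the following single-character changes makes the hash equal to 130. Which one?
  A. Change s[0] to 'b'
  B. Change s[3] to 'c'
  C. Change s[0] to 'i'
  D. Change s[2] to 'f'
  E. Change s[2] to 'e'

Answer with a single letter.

Option A: s[0]='f'->'b', delta=(2-6)*7^5 mod 257 = 106, hash=24+106 mod 257 = 130 <-- target
Option B: s[3]='d'->'c', delta=(3-4)*7^2 mod 257 = 208, hash=24+208 mod 257 = 232
Option C: s[0]='f'->'i', delta=(9-6)*7^5 mod 257 = 49, hash=24+49 mod 257 = 73
Option D: s[2]='g'->'f', delta=(6-7)*7^3 mod 257 = 171, hash=24+171 mod 257 = 195
Option E: s[2]='g'->'e', delta=(5-7)*7^3 mod 257 = 85, hash=24+85 mod 257 = 109

Answer: A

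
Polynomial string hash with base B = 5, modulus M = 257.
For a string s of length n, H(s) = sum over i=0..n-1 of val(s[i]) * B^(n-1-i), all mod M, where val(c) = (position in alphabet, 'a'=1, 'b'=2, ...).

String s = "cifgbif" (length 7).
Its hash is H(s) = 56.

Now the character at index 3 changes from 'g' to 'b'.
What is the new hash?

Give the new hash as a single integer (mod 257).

Answer: 202

Derivation:
val('g') = 7, val('b') = 2
Position k = 3, exponent = n-1-k = 3
B^3 mod M = 5^3 mod 257 = 125
Delta = (2 - 7) * 125 mod 257 = 146
New hash = (56 + 146) mod 257 = 202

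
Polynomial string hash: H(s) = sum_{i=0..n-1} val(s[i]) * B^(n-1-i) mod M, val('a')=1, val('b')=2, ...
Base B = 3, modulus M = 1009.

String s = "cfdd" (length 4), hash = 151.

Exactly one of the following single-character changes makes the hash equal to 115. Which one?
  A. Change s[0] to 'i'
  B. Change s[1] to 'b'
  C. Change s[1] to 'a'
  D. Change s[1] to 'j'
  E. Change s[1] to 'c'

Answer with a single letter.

Answer: B

Derivation:
Option A: s[0]='c'->'i', delta=(9-3)*3^3 mod 1009 = 162, hash=151+162 mod 1009 = 313
Option B: s[1]='f'->'b', delta=(2-6)*3^2 mod 1009 = 973, hash=151+973 mod 1009 = 115 <-- target
Option C: s[1]='f'->'a', delta=(1-6)*3^2 mod 1009 = 964, hash=151+964 mod 1009 = 106
Option D: s[1]='f'->'j', delta=(10-6)*3^2 mod 1009 = 36, hash=151+36 mod 1009 = 187
Option E: s[1]='f'->'c', delta=(3-6)*3^2 mod 1009 = 982, hash=151+982 mod 1009 = 124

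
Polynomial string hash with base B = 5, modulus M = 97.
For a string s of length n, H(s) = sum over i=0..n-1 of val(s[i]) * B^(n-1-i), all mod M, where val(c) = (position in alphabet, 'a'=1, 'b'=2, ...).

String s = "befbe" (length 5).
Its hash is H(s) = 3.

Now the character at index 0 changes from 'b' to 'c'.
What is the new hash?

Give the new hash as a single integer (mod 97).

Answer: 46

Derivation:
val('b') = 2, val('c') = 3
Position k = 0, exponent = n-1-k = 4
B^4 mod M = 5^4 mod 97 = 43
Delta = (3 - 2) * 43 mod 97 = 43
New hash = (3 + 43) mod 97 = 46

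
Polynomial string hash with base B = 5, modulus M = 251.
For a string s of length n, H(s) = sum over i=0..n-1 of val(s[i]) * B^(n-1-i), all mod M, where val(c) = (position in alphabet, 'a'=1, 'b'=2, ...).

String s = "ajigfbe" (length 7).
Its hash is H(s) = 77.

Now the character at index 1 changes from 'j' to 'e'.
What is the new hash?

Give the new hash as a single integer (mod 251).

Answer: 14

Derivation:
val('j') = 10, val('e') = 5
Position k = 1, exponent = n-1-k = 5
B^5 mod M = 5^5 mod 251 = 113
Delta = (5 - 10) * 113 mod 251 = 188
New hash = (77 + 188) mod 251 = 14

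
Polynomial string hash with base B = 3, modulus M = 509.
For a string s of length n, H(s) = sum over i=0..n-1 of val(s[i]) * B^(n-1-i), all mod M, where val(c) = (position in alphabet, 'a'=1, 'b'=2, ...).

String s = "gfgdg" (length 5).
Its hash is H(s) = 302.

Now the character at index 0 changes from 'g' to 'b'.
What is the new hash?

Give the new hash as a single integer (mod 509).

Answer: 406

Derivation:
val('g') = 7, val('b') = 2
Position k = 0, exponent = n-1-k = 4
B^4 mod M = 3^4 mod 509 = 81
Delta = (2 - 7) * 81 mod 509 = 104
New hash = (302 + 104) mod 509 = 406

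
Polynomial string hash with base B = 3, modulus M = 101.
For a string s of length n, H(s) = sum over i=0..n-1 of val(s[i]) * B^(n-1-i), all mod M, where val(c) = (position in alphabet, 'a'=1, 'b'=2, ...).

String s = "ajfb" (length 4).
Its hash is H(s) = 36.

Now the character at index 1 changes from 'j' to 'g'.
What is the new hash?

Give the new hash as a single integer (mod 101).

Answer: 9

Derivation:
val('j') = 10, val('g') = 7
Position k = 1, exponent = n-1-k = 2
B^2 mod M = 3^2 mod 101 = 9
Delta = (7 - 10) * 9 mod 101 = 74
New hash = (36 + 74) mod 101 = 9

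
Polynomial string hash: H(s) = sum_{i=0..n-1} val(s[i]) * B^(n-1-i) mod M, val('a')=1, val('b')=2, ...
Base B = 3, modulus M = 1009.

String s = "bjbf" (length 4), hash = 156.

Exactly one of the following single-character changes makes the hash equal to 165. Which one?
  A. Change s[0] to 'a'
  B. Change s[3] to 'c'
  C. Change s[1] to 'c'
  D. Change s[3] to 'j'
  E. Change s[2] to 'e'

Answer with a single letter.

Answer: E

Derivation:
Option A: s[0]='b'->'a', delta=(1-2)*3^3 mod 1009 = 982, hash=156+982 mod 1009 = 129
Option B: s[3]='f'->'c', delta=(3-6)*3^0 mod 1009 = 1006, hash=156+1006 mod 1009 = 153
Option C: s[1]='j'->'c', delta=(3-10)*3^2 mod 1009 = 946, hash=156+946 mod 1009 = 93
Option D: s[3]='f'->'j', delta=(10-6)*3^0 mod 1009 = 4, hash=156+4 mod 1009 = 160
Option E: s[2]='b'->'e', delta=(5-2)*3^1 mod 1009 = 9, hash=156+9 mod 1009 = 165 <-- target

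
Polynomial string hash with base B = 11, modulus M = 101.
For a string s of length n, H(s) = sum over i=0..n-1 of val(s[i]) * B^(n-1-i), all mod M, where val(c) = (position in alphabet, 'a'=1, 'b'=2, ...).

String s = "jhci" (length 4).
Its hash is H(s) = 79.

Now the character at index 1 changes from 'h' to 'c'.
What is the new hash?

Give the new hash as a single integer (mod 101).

Answer: 80

Derivation:
val('h') = 8, val('c') = 3
Position k = 1, exponent = n-1-k = 2
B^2 mod M = 11^2 mod 101 = 20
Delta = (3 - 8) * 20 mod 101 = 1
New hash = (79 + 1) mod 101 = 80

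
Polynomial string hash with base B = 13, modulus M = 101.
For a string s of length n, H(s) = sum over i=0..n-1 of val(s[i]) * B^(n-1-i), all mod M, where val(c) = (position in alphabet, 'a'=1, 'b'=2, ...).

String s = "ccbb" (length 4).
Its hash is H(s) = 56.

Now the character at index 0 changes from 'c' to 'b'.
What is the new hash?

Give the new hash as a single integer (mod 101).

val('c') = 3, val('b') = 2
Position k = 0, exponent = n-1-k = 3
B^3 mod M = 13^3 mod 101 = 76
Delta = (2 - 3) * 76 mod 101 = 25
New hash = (56 + 25) mod 101 = 81

Answer: 81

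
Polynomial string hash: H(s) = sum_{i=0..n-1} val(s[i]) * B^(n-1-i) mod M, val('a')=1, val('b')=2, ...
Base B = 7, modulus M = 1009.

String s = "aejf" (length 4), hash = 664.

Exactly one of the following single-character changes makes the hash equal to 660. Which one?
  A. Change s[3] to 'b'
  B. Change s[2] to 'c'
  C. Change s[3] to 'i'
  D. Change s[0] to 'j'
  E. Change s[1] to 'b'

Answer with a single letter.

Option A: s[3]='f'->'b', delta=(2-6)*7^0 mod 1009 = 1005, hash=664+1005 mod 1009 = 660 <-- target
Option B: s[2]='j'->'c', delta=(3-10)*7^1 mod 1009 = 960, hash=664+960 mod 1009 = 615
Option C: s[3]='f'->'i', delta=(9-6)*7^0 mod 1009 = 3, hash=664+3 mod 1009 = 667
Option D: s[0]='a'->'j', delta=(10-1)*7^3 mod 1009 = 60, hash=664+60 mod 1009 = 724
Option E: s[1]='e'->'b', delta=(2-5)*7^2 mod 1009 = 862, hash=664+862 mod 1009 = 517

Answer: A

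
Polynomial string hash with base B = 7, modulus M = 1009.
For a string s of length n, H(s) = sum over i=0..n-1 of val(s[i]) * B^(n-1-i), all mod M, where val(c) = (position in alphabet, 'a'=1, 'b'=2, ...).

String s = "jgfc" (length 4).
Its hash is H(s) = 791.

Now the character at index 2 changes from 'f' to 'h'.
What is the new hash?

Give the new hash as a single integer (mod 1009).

Answer: 805

Derivation:
val('f') = 6, val('h') = 8
Position k = 2, exponent = n-1-k = 1
B^1 mod M = 7^1 mod 1009 = 7
Delta = (8 - 6) * 7 mod 1009 = 14
New hash = (791 + 14) mod 1009 = 805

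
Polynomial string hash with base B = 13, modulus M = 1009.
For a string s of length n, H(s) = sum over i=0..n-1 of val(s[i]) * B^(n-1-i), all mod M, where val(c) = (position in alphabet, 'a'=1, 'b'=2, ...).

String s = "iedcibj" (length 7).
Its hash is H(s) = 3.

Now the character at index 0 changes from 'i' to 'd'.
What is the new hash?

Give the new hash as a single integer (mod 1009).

Answer: 229

Derivation:
val('i') = 9, val('d') = 4
Position k = 0, exponent = n-1-k = 6
B^6 mod M = 13^6 mod 1009 = 762
Delta = (4 - 9) * 762 mod 1009 = 226
New hash = (3 + 226) mod 1009 = 229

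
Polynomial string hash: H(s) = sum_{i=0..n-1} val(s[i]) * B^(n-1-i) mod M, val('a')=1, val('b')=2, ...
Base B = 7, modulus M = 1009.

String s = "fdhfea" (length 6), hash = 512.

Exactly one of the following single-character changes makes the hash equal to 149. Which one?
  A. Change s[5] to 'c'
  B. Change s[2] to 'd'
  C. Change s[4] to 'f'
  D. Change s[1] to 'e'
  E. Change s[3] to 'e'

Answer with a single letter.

Answer: B

Derivation:
Option A: s[5]='a'->'c', delta=(3-1)*7^0 mod 1009 = 2, hash=512+2 mod 1009 = 514
Option B: s[2]='h'->'d', delta=(4-8)*7^3 mod 1009 = 646, hash=512+646 mod 1009 = 149 <-- target
Option C: s[4]='e'->'f', delta=(6-5)*7^1 mod 1009 = 7, hash=512+7 mod 1009 = 519
Option D: s[1]='d'->'e', delta=(5-4)*7^4 mod 1009 = 383, hash=512+383 mod 1009 = 895
Option E: s[3]='f'->'e', delta=(5-6)*7^2 mod 1009 = 960, hash=512+960 mod 1009 = 463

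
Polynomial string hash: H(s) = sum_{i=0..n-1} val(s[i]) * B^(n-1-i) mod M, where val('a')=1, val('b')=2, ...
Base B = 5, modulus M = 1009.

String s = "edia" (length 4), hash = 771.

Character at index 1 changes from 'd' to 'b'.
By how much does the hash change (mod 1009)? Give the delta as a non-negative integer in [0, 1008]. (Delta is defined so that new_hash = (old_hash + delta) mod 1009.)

Delta formula: (val(new) - val(old)) * B^(n-1-k) mod M
  val('b') - val('d') = 2 - 4 = -2
  B^(n-1-k) = 5^2 mod 1009 = 25
  Delta = -2 * 25 mod 1009 = 959

Answer: 959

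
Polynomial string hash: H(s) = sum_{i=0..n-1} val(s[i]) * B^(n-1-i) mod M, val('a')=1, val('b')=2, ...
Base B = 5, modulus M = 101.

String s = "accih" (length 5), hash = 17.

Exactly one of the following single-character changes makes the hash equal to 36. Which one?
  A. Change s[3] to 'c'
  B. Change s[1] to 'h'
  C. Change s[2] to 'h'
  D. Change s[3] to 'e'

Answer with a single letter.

Option A: s[3]='i'->'c', delta=(3-9)*5^1 mod 101 = 71, hash=17+71 mod 101 = 88
Option B: s[1]='c'->'h', delta=(8-3)*5^3 mod 101 = 19, hash=17+19 mod 101 = 36 <-- target
Option C: s[2]='c'->'h', delta=(8-3)*5^2 mod 101 = 24, hash=17+24 mod 101 = 41
Option D: s[3]='i'->'e', delta=(5-9)*5^1 mod 101 = 81, hash=17+81 mod 101 = 98

Answer: B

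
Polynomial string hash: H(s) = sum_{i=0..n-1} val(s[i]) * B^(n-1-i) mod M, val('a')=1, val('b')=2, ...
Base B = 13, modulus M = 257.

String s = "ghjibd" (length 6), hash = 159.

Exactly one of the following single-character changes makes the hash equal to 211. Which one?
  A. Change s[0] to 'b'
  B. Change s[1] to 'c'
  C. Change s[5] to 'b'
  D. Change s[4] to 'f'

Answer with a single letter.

Option A: s[0]='g'->'b', delta=(2-7)*13^5 mod 257 = 103, hash=159+103 mod 257 = 5
Option B: s[1]='h'->'c', delta=(3-8)*13^4 mod 257 = 87, hash=159+87 mod 257 = 246
Option C: s[5]='d'->'b', delta=(2-4)*13^0 mod 257 = 255, hash=159+255 mod 257 = 157
Option D: s[4]='b'->'f', delta=(6-2)*13^1 mod 257 = 52, hash=159+52 mod 257 = 211 <-- target

Answer: D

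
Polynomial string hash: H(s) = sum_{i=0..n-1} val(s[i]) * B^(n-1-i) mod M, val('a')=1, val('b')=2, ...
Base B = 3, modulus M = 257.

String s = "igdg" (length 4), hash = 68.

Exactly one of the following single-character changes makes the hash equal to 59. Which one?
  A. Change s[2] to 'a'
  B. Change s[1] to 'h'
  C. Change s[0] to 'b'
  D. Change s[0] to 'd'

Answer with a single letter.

Answer: A

Derivation:
Option A: s[2]='d'->'a', delta=(1-4)*3^1 mod 257 = 248, hash=68+248 mod 257 = 59 <-- target
Option B: s[1]='g'->'h', delta=(8-7)*3^2 mod 257 = 9, hash=68+9 mod 257 = 77
Option C: s[0]='i'->'b', delta=(2-9)*3^3 mod 257 = 68, hash=68+68 mod 257 = 136
Option D: s[0]='i'->'d', delta=(4-9)*3^3 mod 257 = 122, hash=68+122 mod 257 = 190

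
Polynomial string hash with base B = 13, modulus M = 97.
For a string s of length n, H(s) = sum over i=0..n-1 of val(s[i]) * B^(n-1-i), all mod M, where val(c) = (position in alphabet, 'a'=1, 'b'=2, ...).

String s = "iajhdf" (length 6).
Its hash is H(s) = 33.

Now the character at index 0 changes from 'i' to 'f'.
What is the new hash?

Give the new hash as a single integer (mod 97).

val('i') = 9, val('f') = 6
Position k = 0, exponent = n-1-k = 5
B^5 mod M = 13^5 mod 97 = 74
Delta = (6 - 9) * 74 mod 97 = 69
New hash = (33 + 69) mod 97 = 5

Answer: 5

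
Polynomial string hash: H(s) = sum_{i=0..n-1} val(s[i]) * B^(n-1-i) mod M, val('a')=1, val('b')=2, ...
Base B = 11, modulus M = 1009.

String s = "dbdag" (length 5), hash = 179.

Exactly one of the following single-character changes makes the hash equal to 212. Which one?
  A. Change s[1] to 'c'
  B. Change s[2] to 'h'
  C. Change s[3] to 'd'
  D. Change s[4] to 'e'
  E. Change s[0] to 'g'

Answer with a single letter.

Option A: s[1]='b'->'c', delta=(3-2)*11^3 mod 1009 = 322, hash=179+322 mod 1009 = 501
Option B: s[2]='d'->'h', delta=(8-4)*11^2 mod 1009 = 484, hash=179+484 mod 1009 = 663
Option C: s[3]='a'->'d', delta=(4-1)*11^1 mod 1009 = 33, hash=179+33 mod 1009 = 212 <-- target
Option D: s[4]='g'->'e', delta=(5-7)*11^0 mod 1009 = 1007, hash=179+1007 mod 1009 = 177
Option E: s[0]='d'->'g', delta=(7-4)*11^4 mod 1009 = 536, hash=179+536 mod 1009 = 715

Answer: C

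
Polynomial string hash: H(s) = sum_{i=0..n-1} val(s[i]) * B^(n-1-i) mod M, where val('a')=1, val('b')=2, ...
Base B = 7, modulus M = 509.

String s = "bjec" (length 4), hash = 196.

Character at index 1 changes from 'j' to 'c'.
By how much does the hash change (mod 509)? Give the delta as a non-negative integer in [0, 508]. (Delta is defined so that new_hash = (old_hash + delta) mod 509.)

Delta formula: (val(new) - val(old)) * B^(n-1-k) mod M
  val('c') - val('j') = 3 - 10 = -7
  B^(n-1-k) = 7^2 mod 509 = 49
  Delta = -7 * 49 mod 509 = 166

Answer: 166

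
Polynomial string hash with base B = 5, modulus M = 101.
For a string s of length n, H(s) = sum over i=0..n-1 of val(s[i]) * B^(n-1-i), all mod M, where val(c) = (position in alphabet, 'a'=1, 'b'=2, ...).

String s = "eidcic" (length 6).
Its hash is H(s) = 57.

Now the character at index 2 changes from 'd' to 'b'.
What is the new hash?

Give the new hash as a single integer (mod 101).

Answer: 9

Derivation:
val('d') = 4, val('b') = 2
Position k = 2, exponent = n-1-k = 3
B^3 mod M = 5^3 mod 101 = 24
Delta = (2 - 4) * 24 mod 101 = 53
New hash = (57 + 53) mod 101 = 9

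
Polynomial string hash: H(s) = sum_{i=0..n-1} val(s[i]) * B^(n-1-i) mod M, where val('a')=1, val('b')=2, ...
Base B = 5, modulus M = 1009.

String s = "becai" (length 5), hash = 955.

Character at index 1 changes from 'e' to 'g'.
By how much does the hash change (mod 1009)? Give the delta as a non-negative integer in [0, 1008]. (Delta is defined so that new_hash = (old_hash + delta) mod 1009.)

Delta formula: (val(new) - val(old)) * B^(n-1-k) mod M
  val('g') - val('e') = 7 - 5 = 2
  B^(n-1-k) = 5^3 mod 1009 = 125
  Delta = 2 * 125 mod 1009 = 250

Answer: 250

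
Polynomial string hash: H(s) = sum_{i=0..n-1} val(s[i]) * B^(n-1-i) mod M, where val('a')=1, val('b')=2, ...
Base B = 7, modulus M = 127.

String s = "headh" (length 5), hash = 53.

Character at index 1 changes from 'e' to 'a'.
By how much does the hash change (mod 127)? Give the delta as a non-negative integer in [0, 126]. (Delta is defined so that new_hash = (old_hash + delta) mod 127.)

Answer: 25

Derivation:
Delta formula: (val(new) - val(old)) * B^(n-1-k) mod M
  val('a') - val('e') = 1 - 5 = -4
  B^(n-1-k) = 7^3 mod 127 = 89
  Delta = -4 * 89 mod 127 = 25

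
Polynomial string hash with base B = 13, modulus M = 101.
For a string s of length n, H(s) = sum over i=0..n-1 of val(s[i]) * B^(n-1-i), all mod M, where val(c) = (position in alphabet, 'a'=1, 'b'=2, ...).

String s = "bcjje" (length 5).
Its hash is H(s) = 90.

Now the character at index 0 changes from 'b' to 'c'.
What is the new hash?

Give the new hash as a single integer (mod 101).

val('b') = 2, val('c') = 3
Position k = 0, exponent = n-1-k = 4
B^4 mod M = 13^4 mod 101 = 79
Delta = (3 - 2) * 79 mod 101 = 79
New hash = (90 + 79) mod 101 = 68

Answer: 68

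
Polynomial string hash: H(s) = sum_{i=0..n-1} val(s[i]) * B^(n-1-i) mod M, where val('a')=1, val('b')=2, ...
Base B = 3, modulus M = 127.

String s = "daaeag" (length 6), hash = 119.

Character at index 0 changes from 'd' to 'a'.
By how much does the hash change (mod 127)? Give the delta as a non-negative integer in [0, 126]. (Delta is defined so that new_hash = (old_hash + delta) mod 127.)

Answer: 33

Derivation:
Delta formula: (val(new) - val(old)) * B^(n-1-k) mod M
  val('a') - val('d') = 1 - 4 = -3
  B^(n-1-k) = 3^5 mod 127 = 116
  Delta = -3 * 116 mod 127 = 33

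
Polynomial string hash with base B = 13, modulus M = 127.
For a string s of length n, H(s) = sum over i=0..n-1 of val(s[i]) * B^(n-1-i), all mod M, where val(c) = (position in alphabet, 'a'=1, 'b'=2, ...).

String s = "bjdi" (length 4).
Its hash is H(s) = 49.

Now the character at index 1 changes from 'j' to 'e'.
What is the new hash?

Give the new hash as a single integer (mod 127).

Answer: 93

Derivation:
val('j') = 10, val('e') = 5
Position k = 1, exponent = n-1-k = 2
B^2 mod M = 13^2 mod 127 = 42
Delta = (5 - 10) * 42 mod 127 = 44
New hash = (49 + 44) mod 127 = 93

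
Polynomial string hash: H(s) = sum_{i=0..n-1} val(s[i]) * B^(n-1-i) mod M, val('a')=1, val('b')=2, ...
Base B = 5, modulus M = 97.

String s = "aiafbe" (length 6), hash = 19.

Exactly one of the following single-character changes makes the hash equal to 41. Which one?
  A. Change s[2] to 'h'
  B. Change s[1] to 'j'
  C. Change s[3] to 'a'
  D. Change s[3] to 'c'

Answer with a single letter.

Answer: D

Derivation:
Option A: s[2]='a'->'h', delta=(8-1)*5^3 mod 97 = 2, hash=19+2 mod 97 = 21
Option B: s[1]='i'->'j', delta=(10-9)*5^4 mod 97 = 43, hash=19+43 mod 97 = 62
Option C: s[3]='f'->'a', delta=(1-6)*5^2 mod 97 = 69, hash=19+69 mod 97 = 88
Option D: s[3]='f'->'c', delta=(3-6)*5^2 mod 97 = 22, hash=19+22 mod 97 = 41 <-- target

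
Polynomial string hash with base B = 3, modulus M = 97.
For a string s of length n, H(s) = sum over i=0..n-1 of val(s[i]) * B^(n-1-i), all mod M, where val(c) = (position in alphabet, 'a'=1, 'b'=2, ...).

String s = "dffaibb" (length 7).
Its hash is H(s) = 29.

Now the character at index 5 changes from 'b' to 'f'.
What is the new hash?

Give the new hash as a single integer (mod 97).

Answer: 41

Derivation:
val('b') = 2, val('f') = 6
Position k = 5, exponent = n-1-k = 1
B^1 mod M = 3^1 mod 97 = 3
Delta = (6 - 2) * 3 mod 97 = 12
New hash = (29 + 12) mod 97 = 41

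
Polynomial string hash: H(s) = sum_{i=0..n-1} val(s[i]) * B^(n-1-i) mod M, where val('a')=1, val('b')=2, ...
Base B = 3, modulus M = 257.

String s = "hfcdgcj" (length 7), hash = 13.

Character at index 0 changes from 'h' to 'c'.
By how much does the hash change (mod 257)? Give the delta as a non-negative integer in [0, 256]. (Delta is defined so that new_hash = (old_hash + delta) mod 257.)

Answer: 210

Derivation:
Delta formula: (val(new) - val(old)) * B^(n-1-k) mod M
  val('c') - val('h') = 3 - 8 = -5
  B^(n-1-k) = 3^6 mod 257 = 215
  Delta = -5 * 215 mod 257 = 210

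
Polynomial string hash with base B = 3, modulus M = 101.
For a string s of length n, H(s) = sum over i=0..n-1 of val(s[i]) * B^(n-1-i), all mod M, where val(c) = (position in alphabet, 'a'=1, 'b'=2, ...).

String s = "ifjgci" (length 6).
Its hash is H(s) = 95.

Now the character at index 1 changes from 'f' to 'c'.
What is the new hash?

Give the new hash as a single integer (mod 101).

val('f') = 6, val('c') = 3
Position k = 1, exponent = n-1-k = 4
B^4 mod M = 3^4 mod 101 = 81
Delta = (3 - 6) * 81 mod 101 = 60
New hash = (95 + 60) mod 101 = 54

Answer: 54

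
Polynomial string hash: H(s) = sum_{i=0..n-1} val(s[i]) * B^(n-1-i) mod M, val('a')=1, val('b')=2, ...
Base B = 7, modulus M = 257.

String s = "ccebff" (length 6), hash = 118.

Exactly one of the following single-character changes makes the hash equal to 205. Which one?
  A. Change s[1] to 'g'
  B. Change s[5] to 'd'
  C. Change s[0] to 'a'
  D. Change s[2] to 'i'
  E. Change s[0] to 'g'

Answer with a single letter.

Answer: D

Derivation:
Option A: s[1]='c'->'g', delta=(7-3)*7^4 mod 257 = 95, hash=118+95 mod 257 = 213
Option B: s[5]='f'->'d', delta=(4-6)*7^0 mod 257 = 255, hash=118+255 mod 257 = 116
Option C: s[0]='c'->'a', delta=(1-3)*7^5 mod 257 = 53, hash=118+53 mod 257 = 171
Option D: s[2]='e'->'i', delta=(9-5)*7^3 mod 257 = 87, hash=118+87 mod 257 = 205 <-- target
Option E: s[0]='c'->'g', delta=(7-3)*7^5 mod 257 = 151, hash=118+151 mod 257 = 12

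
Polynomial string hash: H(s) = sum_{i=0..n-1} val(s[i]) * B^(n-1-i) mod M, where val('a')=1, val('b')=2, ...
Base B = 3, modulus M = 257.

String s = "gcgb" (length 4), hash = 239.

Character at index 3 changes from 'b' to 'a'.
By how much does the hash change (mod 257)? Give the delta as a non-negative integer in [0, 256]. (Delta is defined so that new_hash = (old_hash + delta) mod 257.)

Delta formula: (val(new) - val(old)) * B^(n-1-k) mod M
  val('a') - val('b') = 1 - 2 = -1
  B^(n-1-k) = 3^0 mod 257 = 1
  Delta = -1 * 1 mod 257 = 256

Answer: 256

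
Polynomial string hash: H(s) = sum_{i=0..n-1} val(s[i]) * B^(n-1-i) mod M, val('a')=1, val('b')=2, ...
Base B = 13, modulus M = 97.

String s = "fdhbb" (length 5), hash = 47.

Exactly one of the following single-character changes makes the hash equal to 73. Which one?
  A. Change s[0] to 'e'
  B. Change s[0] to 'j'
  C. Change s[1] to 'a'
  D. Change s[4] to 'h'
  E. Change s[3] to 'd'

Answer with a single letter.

Option A: s[0]='f'->'e', delta=(5-6)*13^4 mod 97 = 54, hash=47+54 mod 97 = 4
Option B: s[0]='f'->'j', delta=(10-6)*13^4 mod 97 = 75, hash=47+75 mod 97 = 25
Option C: s[1]='d'->'a', delta=(1-4)*13^3 mod 97 = 5, hash=47+5 mod 97 = 52
Option D: s[4]='b'->'h', delta=(8-2)*13^0 mod 97 = 6, hash=47+6 mod 97 = 53
Option E: s[3]='b'->'d', delta=(4-2)*13^1 mod 97 = 26, hash=47+26 mod 97 = 73 <-- target

Answer: E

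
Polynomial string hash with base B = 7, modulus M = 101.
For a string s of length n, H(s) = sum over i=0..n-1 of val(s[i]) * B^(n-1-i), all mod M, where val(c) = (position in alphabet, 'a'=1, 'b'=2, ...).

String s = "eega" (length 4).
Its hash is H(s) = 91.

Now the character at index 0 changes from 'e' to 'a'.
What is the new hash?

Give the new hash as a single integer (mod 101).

Answer: 32

Derivation:
val('e') = 5, val('a') = 1
Position k = 0, exponent = n-1-k = 3
B^3 mod M = 7^3 mod 101 = 40
Delta = (1 - 5) * 40 mod 101 = 42
New hash = (91 + 42) mod 101 = 32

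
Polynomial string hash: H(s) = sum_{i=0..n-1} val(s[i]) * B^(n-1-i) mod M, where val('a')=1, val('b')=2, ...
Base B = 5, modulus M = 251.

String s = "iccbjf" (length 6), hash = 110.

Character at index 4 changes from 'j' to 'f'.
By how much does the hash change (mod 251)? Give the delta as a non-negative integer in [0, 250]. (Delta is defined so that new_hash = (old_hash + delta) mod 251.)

Delta formula: (val(new) - val(old)) * B^(n-1-k) mod M
  val('f') - val('j') = 6 - 10 = -4
  B^(n-1-k) = 5^1 mod 251 = 5
  Delta = -4 * 5 mod 251 = 231

Answer: 231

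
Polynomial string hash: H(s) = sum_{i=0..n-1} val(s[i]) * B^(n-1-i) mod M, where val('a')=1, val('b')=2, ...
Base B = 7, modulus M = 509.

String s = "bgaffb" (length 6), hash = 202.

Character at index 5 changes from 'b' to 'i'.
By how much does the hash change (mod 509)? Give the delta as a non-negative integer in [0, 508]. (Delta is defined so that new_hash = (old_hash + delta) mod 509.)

Delta formula: (val(new) - val(old)) * B^(n-1-k) mod M
  val('i') - val('b') = 9 - 2 = 7
  B^(n-1-k) = 7^0 mod 509 = 1
  Delta = 7 * 1 mod 509 = 7

Answer: 7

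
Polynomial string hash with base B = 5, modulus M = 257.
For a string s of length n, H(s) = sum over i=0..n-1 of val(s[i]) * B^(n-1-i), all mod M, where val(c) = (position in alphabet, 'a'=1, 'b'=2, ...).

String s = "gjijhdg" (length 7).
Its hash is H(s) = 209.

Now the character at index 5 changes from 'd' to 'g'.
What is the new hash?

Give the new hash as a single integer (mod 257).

Answer: 224

Derivation:
val('d') = 4, val('g') = 7
Position k = 5, exponent = n-1-k = 1
B^1 mod M = 5^1 mod 257 = 5
Delta = (7 - 4) * 5 mod 257 = 15
New hash = (209 + 15) mod 257 = 224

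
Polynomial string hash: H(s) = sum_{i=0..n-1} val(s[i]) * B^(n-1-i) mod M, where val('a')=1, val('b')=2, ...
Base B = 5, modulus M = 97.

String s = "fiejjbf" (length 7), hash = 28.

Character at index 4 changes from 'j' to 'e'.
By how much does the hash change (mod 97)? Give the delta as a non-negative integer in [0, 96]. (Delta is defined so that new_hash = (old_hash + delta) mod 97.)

Delta formula: (val(new) - val(old)) * B^(n-1-k) mod M
  val('e') - val('j') = 5 - 10 = -5
  B^(n-1-k) = 5^2 mod 97 = 25
  Delta = -5 * 25 mod 97 = 69

Answer: 69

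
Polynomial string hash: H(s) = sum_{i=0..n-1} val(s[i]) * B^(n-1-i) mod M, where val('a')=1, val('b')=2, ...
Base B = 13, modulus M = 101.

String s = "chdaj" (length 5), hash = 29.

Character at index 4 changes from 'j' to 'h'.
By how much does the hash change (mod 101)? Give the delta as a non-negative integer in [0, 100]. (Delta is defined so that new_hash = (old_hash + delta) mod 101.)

Delta formula: (val(new) - val(old)) * B^(n-1-k) mod M
  val('h') - val('j') = 8 - 10 = -2
  B^(n-1-k) = 13^0 mod 101 = 1
  Delta = -2 * 1 mod 101 = 99

Answer: 99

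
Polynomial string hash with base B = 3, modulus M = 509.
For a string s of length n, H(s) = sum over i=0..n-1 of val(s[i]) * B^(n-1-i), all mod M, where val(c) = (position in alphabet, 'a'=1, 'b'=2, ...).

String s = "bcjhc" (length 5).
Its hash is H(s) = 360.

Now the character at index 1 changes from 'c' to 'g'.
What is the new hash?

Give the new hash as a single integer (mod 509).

Answer: 468

Derivation:
val('c') = 3, val('g') = 7
Position k = 1, exponent = n-1-k = 3
B^3 mod M = 3^3 mod 509 = 27
Delta = (7 - 3) * 27 mod 509 = 108
New hash = (360 + 108) mod 509 = 468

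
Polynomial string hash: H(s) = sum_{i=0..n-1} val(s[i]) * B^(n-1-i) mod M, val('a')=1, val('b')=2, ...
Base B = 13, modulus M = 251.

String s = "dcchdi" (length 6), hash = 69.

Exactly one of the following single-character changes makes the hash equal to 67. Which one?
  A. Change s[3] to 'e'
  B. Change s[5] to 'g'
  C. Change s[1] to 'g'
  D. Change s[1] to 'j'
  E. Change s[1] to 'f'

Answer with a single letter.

Option A: s[3]='h'->'e', delta=(5-8)*13^2 mod 251 = 246, hash=69+246 mod 251 = 64
Option B: s[5]='i'->'g', delta=(7-9)*13^0 mod 251 = 249, hash=69+249 mod 251 = 67 <-- target
Option C: s[1]='c'->'g', delta=(7-3)*13^4 mod 251 = 39, hash=69+39 mod 251 = 108
Option D: s[1]='c'->'j', delta=(10-3)*13^4 mod 251 = 131, hash=69+131 mod 251 = 200
Option E: s[1]='c'->'f', delta=(6-3)*13^4 mod 251 = 92, hash=69+92 mod 251 = 161

Answer: B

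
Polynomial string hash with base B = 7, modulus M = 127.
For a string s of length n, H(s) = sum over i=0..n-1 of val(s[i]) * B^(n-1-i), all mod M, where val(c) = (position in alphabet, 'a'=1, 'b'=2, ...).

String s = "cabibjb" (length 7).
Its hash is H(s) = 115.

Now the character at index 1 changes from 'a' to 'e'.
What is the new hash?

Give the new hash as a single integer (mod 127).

Answer: 33

Derivation:
val('a') = 1, val('e') = 5
Position k = 1, exponent = n-1-k = 5
B^5 mod M = 7^5 mod 127 = 43
Delta = (5 - 1) * 43 mod 127 = 45
New hash = (115 + 45) mod 127 = 33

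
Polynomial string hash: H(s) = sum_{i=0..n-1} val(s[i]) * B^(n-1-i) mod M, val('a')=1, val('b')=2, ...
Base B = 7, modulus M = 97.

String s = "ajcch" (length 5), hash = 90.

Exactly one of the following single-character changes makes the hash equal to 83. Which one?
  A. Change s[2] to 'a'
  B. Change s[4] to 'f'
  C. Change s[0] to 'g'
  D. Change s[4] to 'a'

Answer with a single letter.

Answer: D

Derivation:
Option A: s[2]='c'->'a', delta=(1-3)*7^2 mod 97 = 96, hash=90+96 mod 97 = 89
Option B: s[4]='h'->'f', delta=(6-8)*7^0 mod 97 = 95, hash=90+95 mod 97 = 88
Option C: s[0]='a'->'g', delta=(7-1)*7^4 mod 97 = 50, hash=90+50 mod 97 = 43
Option D: s[4]='h'->'a', delta=(1-8)*7^0 mod 97 = 90, hash=90+90 mod 97 = 83 <-- target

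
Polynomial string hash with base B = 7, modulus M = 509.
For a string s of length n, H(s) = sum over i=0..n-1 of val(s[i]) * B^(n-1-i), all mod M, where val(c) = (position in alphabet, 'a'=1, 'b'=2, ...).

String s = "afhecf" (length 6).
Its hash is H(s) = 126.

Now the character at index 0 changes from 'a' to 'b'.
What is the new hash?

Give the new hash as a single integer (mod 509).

Answer: 136

Derivation:
val('a') = 1, val('b') = 2
Position k = 0, exponent = n-1-k = 5
B^5 mod M = 7^5 mod 509 = 10
Delta = (2 - 1) * 10 mod 509 = 10
New hash = (126 + 10) mod 509 = 136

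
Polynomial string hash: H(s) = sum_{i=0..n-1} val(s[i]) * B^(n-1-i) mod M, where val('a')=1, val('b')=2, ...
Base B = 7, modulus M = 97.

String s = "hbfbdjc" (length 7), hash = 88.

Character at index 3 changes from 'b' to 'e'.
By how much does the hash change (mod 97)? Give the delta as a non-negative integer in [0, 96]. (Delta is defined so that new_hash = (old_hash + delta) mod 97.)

Delta formula: (val(new) - val(old)) * B^(n-1-k) mod M
  val('e') - val('b') = 5 - 2 = 3
  B^(n-1-k) = 7^3 mod 97 = 52
  Delta = 3 * 52 mod 97 = 59

Answer: 59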